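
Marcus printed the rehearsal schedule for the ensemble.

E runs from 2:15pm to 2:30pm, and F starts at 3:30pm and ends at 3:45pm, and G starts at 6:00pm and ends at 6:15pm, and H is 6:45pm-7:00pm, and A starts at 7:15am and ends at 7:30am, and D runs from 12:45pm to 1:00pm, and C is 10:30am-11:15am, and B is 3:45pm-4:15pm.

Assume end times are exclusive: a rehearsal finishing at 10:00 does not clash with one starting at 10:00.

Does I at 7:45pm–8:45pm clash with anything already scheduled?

A: ends 7:30am at or before I starts 7:45pm → clear.
C: ends 11:15am at or before I starts 7:45pm → clear.
D: ends 1:00pm at or before I starts 7:45pm → clear.
E: ends 2:30pm at or before I starts 7:45pm → clear.
F: ends 3:45pm at or before I starts 7:45pm → clear.
B: ends 4:15pm at or before I starts 7:45pm → clear.
G: ends 6:15pm at or before I starts 7:45pm → clear.
H: ends 7:00pm at or before I starts 7:45pm → clear.

No — it doesn't clash with anything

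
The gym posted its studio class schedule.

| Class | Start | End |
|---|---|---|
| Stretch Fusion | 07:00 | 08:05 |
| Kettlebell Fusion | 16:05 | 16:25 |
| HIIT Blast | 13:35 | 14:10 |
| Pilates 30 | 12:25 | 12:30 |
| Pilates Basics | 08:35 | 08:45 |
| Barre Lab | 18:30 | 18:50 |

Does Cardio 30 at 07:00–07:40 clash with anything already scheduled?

Stretch Fusion: starts 07:00 before Cardio 30 ends 07:40, and ends 08:05 after Cardio 30 starts 07:00 → overlap.
Pilates Basics: starts 08:35 at or after Cardio 30 ends 07:40 → clear.
Pilates 30: starts 12:25 at or after Cardio 30 ends 07:40 → clear.
HIIT Blast: starts 13:35 at or after Cardio 30 ends 07:40 → clear.
Kettlebell Fusion: starts 16:05 at or after Cardio 30 ends 07:40 → clear.
Barre Lab: starts 18:30 at or after Cardio 30 ends 07:40 → clear.
Cardio 30 overlaps Stretch Fusion.

Yes — it overlaps Stretch Fusion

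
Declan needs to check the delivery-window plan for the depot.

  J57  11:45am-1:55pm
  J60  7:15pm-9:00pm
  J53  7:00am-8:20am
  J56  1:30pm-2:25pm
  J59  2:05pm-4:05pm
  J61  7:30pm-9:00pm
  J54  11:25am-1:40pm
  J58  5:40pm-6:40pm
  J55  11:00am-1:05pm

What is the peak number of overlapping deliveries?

Sweep the timeline, counting +1 at each start and −1 at each end (ends before starts at a tie):
7:00am start J53 → 1
8:20am end J53 → 0
11:00am start J55 → 1
11:25am start J54 → 2
11:45am start J57 → 3
1:05pm end J55 → 2
1:30pm start J56 → 3
1:40pm end J54 → 2
1:55pm end J57 → 1
2:05pm start J59 → 2
2:25pm end J56 → 1
4:05pm end J59 → 0
5:40pm start J58 → 1
6:40pm end J58 → 0
7:15pm start J60 → 1
7:30pm start J61 → 2
9:00pm end J60 → 1
9:00pm end J61 → 0
Peak is 3, at 11:45am (J54, J55, J57).

3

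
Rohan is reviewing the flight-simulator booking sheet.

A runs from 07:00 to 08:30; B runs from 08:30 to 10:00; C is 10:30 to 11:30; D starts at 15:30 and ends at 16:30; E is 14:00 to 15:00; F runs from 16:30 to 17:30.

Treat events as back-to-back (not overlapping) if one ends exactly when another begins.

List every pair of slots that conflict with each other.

no conflicts

Check each pair: they overlap iff neither finishes before the other starts.
Sorted by start: A, B, C, E, D, F.
B starts exactly when A ends (back-to-back, no overlap), so A has no further overlaps.
C starts after B ends, so B has no further overlaps.
E starts after C ends, so C has no further overlaps.
D starts after E ends, so E has no further overlaps.
F starts exactly when D ends (back-to-back, no overlap).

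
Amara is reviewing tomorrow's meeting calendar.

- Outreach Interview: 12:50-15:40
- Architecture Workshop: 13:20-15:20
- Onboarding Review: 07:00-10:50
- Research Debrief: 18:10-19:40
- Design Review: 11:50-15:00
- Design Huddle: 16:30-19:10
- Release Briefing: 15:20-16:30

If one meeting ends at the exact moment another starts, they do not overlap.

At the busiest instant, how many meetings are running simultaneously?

Sweep the timeline, counting +1 at each start and −1 at each end (ends before starts at a tie):
07:00 start Onboarding Review → 1
10:50 end Onboarding Review → 0
11:50 start Design Review → 1
12:50 start Outreach Interview → 2
13:20 start Architecture Workshop → 3
15:00 end Design Review → 2
15:20 end Architecture Workshop → 1
15:20 start Release Briefing → 2
15:40 end Outreach Interview → 1
16:30 end Release Briefing → 0
16:30 start Design Huddle → 1
18:10 start Research Debrief → 2
19:10 end Design Huddle → 1
19:40 end Research Debrief → 0
Peak is 3, at 13:20 (Architecture Workshop, Design Review, Outreach Interview).

3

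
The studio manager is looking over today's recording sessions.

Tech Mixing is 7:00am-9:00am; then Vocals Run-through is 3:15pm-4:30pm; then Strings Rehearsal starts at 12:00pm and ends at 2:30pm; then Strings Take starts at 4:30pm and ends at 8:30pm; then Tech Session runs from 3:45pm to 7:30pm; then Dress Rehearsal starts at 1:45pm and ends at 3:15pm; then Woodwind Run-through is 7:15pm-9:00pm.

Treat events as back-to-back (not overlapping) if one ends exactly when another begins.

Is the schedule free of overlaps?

No

Sorted by start: Tech Mixing, Strings Rehearsal, Dress Rehearsal, Vocals Run-through, Tech Session, Strings Take, Woodwind Run-through.
Strings Rehearsal starts after Tech Mixing ends, so Tech Mixing has no further overlaps.
Dress Rehearsal starts before Strings Rehearsal ends → Strings Rehearsal and Dress Rehearsal overlap.
That's a conflict, so the schedule is not conflict-free.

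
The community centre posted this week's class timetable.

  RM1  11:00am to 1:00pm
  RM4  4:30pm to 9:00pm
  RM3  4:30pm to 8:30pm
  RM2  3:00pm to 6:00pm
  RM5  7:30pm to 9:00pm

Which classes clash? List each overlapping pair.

RM2 & RM3, RM2 & RM4, RM3 & RM4, RM3 & RM5, RM4 & RM5

Sorted by start: RM1, RM2, RM3, RM4, RM5.
RM2 starts after RM1 ends; RM1 is clear from here.
RM3 starts before RM2 ends → RM2 and RM3 overlap.
RM4 starts before RM2 ends → RM2 and RM4 overlap.
RM5 starts after RM2 ends.
RM4 starts before RM3 ends → RM3 and RM4 overlap.
RM5 starts before RM3 ends → RM3 and RM5 overlap.
RM5 starts before RM4 ends → RM4 and RM5 overlap.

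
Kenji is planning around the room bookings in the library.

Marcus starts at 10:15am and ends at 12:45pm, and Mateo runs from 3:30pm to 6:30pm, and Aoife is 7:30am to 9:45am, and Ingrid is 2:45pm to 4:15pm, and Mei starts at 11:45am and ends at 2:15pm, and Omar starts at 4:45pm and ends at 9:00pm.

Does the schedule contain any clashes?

Check each pair: they overlap iff neither finishes before the other starts.
Sorted by start: Aoife, Marcus, Mei, Ingrid, Mateo, Omar.
Marcus starts after Aoife ends, so Aoife has no further overlaps.
Mei starts before Marcus ends → Marcus and Mei overlap.
That's a conflict, so the schedule is not conflict-free.

Yes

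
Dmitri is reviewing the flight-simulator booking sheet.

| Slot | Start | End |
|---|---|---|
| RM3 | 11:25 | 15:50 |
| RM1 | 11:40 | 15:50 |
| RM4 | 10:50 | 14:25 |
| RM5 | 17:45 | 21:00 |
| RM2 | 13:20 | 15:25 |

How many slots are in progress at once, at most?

Sort all start/end points and keep a running count:
10:50 start RM4 → 1
11:25 start RM3 → 2
11:40 start RM1 → 3
13:20 start RM2 → 4
14:25 end RM4 → 3
15:25 end RM2 → 2
15:50 end RM1 → 1
15:50 end RM3 → 0
17:45 start RM5 → 1
21:00 end RM5 → 0
Peak is 4, at 13:20 (RM1, RM2, RM3, RM4).

4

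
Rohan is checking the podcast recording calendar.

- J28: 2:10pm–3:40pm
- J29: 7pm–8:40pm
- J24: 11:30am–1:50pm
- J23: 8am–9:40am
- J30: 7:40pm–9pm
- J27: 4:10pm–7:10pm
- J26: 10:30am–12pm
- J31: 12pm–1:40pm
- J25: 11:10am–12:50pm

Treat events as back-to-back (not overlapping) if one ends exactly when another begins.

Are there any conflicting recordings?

Yes

Sorted by start: J23, J26, J25, J24, J31, J28, J27, J29, J30.
J26 starts after J23 ends — done with J23.
J25 starts before J26 ends → J26 and J25 overlap.
That's a conflict, so the schedule is not conflict-free.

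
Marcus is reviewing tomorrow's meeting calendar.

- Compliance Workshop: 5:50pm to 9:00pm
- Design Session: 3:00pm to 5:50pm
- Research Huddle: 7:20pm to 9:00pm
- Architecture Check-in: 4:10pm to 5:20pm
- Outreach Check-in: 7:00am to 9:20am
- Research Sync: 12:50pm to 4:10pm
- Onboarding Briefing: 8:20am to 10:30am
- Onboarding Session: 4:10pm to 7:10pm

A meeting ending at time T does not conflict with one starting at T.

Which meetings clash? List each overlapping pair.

Architecture Check-in & Design Session, Architecture Check-in & Onboarding Session, Compliance Workshop & Onboarding Session, Compliance Workshop & Research Huddle, Design Session & Onboarding Session, Design Session & Research Sync, Onboarding Briefing & Outreach Check-in

Sorted by start: Outreach Check-in, Onboarding Briefing, Research Sync, Design Session, Onboarding Session, Architecture Check-in, Compliance Workshop, Research Huddle.
Onboarding Briefing starts before Outreach Check-in ends → Outreach Check-in and Onboarding Briefing overlap.
Research Sync starts after Outreach Check-in ends — done with Outreach Check-in.
Research Sync starts after Onboarding Briefing ends — done with Onboarding Briefing.
Design Session starts before Research Sync ends → Research Sync and Design Session overlap.
Onboarding Session starts exactly when Research Sync ends (back-to-back, no overlap) — done with Research Sync.
Onboarding Session starts before Design Session ends → Design Session and Onboarding Session overlap.
Architecture Check-in starts before Design Session ends → Design Session and Architecture Check-in overlap.
Compliance Workshop starts exactly when Design Session ends (back-to-back, no overlap) — done with Design Session.
Architecture Check-in starts before Onboarding Session ends → Onboarding Session and Architecture Check-in overlap.
Compliance Workshop starts before Onboarding Session ends → Onboarding Session and Compliance Workshop overlap.
Research Huddle starts after Onboarding Session ends.
Compliance Workshop starts after Architecture Check-in ends — done with Architecture Check-in.
Research Huddle starts before Compliance Workshop ends → Compliance Workshop and Research Huddle overlap.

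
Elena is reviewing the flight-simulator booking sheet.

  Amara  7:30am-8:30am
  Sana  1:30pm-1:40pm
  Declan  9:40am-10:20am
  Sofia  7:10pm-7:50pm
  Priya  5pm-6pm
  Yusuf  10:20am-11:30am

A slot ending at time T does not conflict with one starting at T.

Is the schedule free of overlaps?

Sorted by start: Amara, Declan, Yusuf, Sana, Priya, Sofia.
Declan starts after Amara ends — done with Amara.
Yusuf starts exactly when Declan ends (back-to-back, no overlap) — done with Declan.
Sana starts after Yusuf ends — done with Yusuf.
Priya starts after Sana ends — done with Sana.
Sofia starts after Priya ends.
Every pair is clear; the schedule has no overlaps.

Yes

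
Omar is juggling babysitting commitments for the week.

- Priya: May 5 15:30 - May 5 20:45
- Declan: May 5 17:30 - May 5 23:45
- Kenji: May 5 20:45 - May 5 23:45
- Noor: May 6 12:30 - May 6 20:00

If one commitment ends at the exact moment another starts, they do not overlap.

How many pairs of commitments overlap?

2

Sorted by start: Priya, Declan, Kenji, Noor.
Declan starts before Priya ends → Priya and Declan overlap.
Kenji starts exactly when Priya ends (back-to-back, no overlap), so nothing later overlaps Priya either.
Kenji starts before Declan ends → Declan and Kenji overlap.
Noor starts after Declan ends.
Noor starts after Kenji ends.
Overlapping pairs: Declan & Kenji, Declan & Priya — 2 in total.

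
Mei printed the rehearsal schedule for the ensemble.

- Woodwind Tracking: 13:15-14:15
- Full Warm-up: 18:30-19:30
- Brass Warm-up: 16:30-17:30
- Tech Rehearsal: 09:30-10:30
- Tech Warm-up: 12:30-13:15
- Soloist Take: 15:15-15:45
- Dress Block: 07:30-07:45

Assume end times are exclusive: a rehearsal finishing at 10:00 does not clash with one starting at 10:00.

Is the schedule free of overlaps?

Check each pair: they overlap iff neither finishes before the other starts.
Sorted by start: Dress Block, Tech Rehearsal, Tech Warm-up, Woodwind Tracking, Soloist Take, Brass Warm-up, Full Warm-up.
Tech Rehearsal starts after Dress Block ends — done with Dress Block.
Tech Warm-up starts after Tech Rehearsal ends — done with Tech Rehearsal.
Woodwind Tracking starts exactly when Tech Warm-up ends (back-to-back, no overlap) — done with Tech Warm-up.
Soloist Take starts after Woodwind Tracking ends — done with Woodwind Tracking.
Brass Warm-up starts after Soloist Take ends — done with Soloist Take.
Full Warm-up starts after Brass Warm-up ends.
Every pair is clear; the schedule has no overlaps.

Yes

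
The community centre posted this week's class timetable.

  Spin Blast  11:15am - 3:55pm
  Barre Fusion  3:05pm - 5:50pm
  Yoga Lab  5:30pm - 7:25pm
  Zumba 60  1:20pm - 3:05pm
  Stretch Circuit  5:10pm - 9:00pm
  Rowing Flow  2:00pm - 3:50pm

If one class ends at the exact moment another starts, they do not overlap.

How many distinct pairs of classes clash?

8

Sorted by start: Spin Blast, Zumba 60, Rowing Flow, Barre Fusion, Stretch Circuit, Yoga Lab.
Zumba 60 starts before Spin Blast ends → Spin Blast and Zumba 60 overlap.
Rowing Flow starts before Spin Blast ends → Spin Blast and Rowing Flow overlap.
Barre Fusion starts before Spin Blast ends → Spin Blast and Barre Fusion overlap.
Stretch Circuit starts after Spin Blast ends — done with Spin Blast.
Rowing Flow starts before Zumba 60 ends → Zumba 60 and Rowing Flow overlap.
Barre Fusion starts exactly when Zumba 60 ends (back-to-back, no overlap) — done with Zumba 60.
Barre Fusion starts before Rowing Flow ends → Rowing Flow and Barre Fusion overlap.
Stretch Circuit starts after Rowing Flow ends — done with Rowing Flow.
Stretch Circuit starts before Barre Fusion ends → Barre Fusion and Stretch Circuit overlap.
Yoga Lab starts before Barre Fusion ends → Barre Fusion and Yoga Lab overlap.
Yoga Lab starts before Stretch Circuit ends → Stretch Circuit and Yoga Lab overlap.
Overlapping pairs: Barre Fusion & Rowing Flow, Barre Fusion & Spin Blast, Barre Fusion & Stretch Circuit, Barre Fusion & Yoga Lab, Rowing Flow & Spin Blast, Rowing Flow & Zumba 60, Spin Blast & Zumba 60, Stretch Circuit & Yoga Lab — 8 in total.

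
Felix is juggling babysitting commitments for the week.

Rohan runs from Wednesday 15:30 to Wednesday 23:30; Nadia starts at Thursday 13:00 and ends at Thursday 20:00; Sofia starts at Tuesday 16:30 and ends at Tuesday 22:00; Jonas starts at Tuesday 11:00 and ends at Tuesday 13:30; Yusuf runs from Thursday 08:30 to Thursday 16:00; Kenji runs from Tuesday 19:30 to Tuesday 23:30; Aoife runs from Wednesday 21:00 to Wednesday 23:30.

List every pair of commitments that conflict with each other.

Aoife & Rohan, Kenji & Sofia, Nadia & Yusuf

Sorted by start: Jonas, Sofia, Kenji, Rohan, Aoife, Yusuf, Nadia.
Sofia starts after Jonas ends; Jonas is clear from here.
Kenji starts before Sofia ends → Sofia and Kenji overlap.
Rohan starts after Sofia ends; Sofia is clear from here.
Rohan starts after Kenji ends; Kenji is clear from here.
Aoife starts before Rohan ends → Rohan and Aoife overlap.
Yusuf starts after Rohan ends; Rohan is clear from here.
Yusuf starts after Aoife ends; Aoife is clear from here.
Nadia starts before Yusuf ends → Yusuf and Nadia overlap.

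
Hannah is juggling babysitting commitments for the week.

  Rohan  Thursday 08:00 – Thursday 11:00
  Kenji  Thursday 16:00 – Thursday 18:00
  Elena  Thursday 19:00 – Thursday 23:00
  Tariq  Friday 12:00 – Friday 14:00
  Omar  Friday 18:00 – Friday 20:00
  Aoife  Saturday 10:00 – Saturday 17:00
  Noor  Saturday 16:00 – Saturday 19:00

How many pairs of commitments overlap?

Sorted by start: Rohan, Kenji, Elena, Tariq, Omar, Aoife, Noor.
Kenji starts after Rohan ends; Rohan is clear from here.
Elena starts after Kenji ends; Kenji is clear from here.
Tariq starts after Elena ends; Elena is clear from here.
Omar starts after Tariq ends; Tariq is clear from here.
Aoife starts after Omar ends; Omar is clear from here.
Noor starts before Aoife ends → Aoife and Noor overlap.
Overlapping pairs: Aoife & Noor — 1 in total.

1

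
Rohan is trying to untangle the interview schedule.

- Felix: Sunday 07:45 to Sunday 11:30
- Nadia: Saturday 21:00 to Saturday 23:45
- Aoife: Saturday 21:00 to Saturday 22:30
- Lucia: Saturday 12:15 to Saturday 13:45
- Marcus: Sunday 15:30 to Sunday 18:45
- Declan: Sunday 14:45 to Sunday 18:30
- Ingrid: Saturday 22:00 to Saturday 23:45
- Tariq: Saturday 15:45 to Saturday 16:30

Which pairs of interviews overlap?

Aoife & Ingrid, Aoife & Nadia, Declan & Marcus, Ingrid & Nadia

Sorted by start: Lucia, Tariq, Nadia, Aoife, Ingrid, Felix, Declan, Marcus.
Tariq starts after Lucia ends, so nothing later overlaps Lucia either.
Nadia starts after Tariq ends, so nothing later overlaps Tariq either.
Aoife starts before Nadia ends → Nadia and Aoife overlap.
Ingrid starts before Nadia ends → Nadia and Ingrid overlap.
Felix starts after Nadia ends, so nothing later overlaps Nadia either.
Ingrid starts before Aoife ends → Aoife and Ingrid overlap.
Felix starts after Aoife ends, so nothing later overlaps Aoife either.
Felix starts after Ingrid ends, so nothing later overlaps Ingrid either.
Declan starts after Felix ends, so nothing later overlaps Felix either.
Marcus starts before Declan ends → Declan and Marcus overlap.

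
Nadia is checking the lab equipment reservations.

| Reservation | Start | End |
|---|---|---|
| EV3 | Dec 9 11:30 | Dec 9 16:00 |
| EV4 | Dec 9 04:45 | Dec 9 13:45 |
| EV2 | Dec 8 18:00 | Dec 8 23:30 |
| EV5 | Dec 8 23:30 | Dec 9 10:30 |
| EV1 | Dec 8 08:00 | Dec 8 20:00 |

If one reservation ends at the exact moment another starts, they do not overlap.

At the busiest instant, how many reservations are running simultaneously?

Walk through starts and ends in time order (an end at T is processed before a start at T):
Dec 8 08:00 start EV1 → 1
Dec 8 18:00 start EV2 → 2
Dec 8 20:00 end EV1 → 1
Dec 8 23:30 end EV2 → 0
Dec 8 23:30 start EV5 → 1
Dec 9 04:45 start EV4 → 2
Dec 9 10:30 end EV5 → 1
Dec 9 11:30 start EV3 → 2
Dec 9 13:45 end EV4 → 1
Dec 9 16:00 end EV3 → 0
Peak is 2, at Dec 8 18:00 (EV1, EV2).

2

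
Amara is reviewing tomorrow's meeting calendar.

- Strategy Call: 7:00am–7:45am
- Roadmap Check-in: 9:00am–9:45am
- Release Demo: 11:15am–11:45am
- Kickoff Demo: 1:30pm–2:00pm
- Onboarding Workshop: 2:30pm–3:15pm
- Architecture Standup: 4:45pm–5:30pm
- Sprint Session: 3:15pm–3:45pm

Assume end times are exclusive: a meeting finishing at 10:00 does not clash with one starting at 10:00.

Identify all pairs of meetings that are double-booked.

no overlapping pairs

Sorted by start: Strategy Call, Roadmap Check-in, Release Demo, Kickoff Demo, Onboarding Workshop, Sprint Session, Architecture Standup.
Roadmap Check-in starts after Strategy Call ends, so Strategy Call has no further overlaps.
Release Demo starts after Roadmap Check-in ends, so Roadmap Check-in has no further overlaps.
Kickoff Demo starts after Release Demo ends, so Release Demo has no further overlaps.
Onboarding Workshop starts after Kickoff Demo ends, so Kickoff Demo has no further overlaps.
Sprint Session starts exactly when Onboarding Workshop ends (back-to-back, no overlap), so Onboarding Workshop has no further overlaps.
Architecture Standup starts after Sprint Session ends.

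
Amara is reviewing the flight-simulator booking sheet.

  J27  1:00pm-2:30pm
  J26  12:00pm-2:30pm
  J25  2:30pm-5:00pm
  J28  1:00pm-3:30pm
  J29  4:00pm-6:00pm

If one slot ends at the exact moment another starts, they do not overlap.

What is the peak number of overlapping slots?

3

Sweep the timeline, counting +1 at each start and −1 at each end (ends before starts at a tie):
12:00pm start J26 → 1
1:00pm start J27 → 2
1:00pm start J28 → 3
2:30pm end J26 → 2
2:30pm end J27 → 1
2:30pm start J25 → 2
3:30pm end J28 → 1
4:00pm start J29 → 2
5:00pm end J25 → 1
6:00pm end J29 → 0
Peak is 3, at 1:00pm (J26, J27, J28).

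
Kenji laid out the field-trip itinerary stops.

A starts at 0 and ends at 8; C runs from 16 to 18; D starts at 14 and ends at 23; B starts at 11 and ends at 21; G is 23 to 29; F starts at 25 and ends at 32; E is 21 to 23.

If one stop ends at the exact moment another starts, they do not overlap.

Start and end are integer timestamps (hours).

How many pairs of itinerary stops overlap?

5

Sorted by start: A, B, D, C, E, G, F.
B starts after A ends, so A has no further overlaps.
D starts before B ends → B and D overlap.
C starts before B ends → B and C overlap.
E starts exactly when B ends (back-to-back, no overlap), so B has no further overlaps.
C starts before D ends → D and C overlap.
E starts before D ends → D and E overlap.
G starts exactly when D ends (back-to-back, no overlap), so D has no further overlaps.
E starts after C ends, so C has no further overlaps.
G starts exactly when E ends (back-to-back, no overlap), so E has no further overlaps.
F starts before G ends → G and F overlap.
Overlapping pairs: B & C, B & D, C & D, D & E, F & G — 5 in total.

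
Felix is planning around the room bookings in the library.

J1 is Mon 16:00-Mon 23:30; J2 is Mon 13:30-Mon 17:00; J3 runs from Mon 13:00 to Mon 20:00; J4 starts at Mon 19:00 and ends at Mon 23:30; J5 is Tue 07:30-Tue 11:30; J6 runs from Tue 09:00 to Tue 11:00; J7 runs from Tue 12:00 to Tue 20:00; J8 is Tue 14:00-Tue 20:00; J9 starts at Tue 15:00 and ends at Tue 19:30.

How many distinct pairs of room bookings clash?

9

Sorted by start: J3, J2, J1, J4, J5, J6, J7, J8, J9.
J2 starts before J3 ends → J3 and J2 overlap.
J1 starts before J3 ends → J3 and J1 overlap.
J4 starts before J3 ends → J3 and J4 overlap.
J5 starts after J3 ends — done with J3.
J1 starts before J2 ends → J2 and J1 overlap.
J4 starts after J2 ends — done with J2.
J4 starts before J1 ends → J1 and J4 overlap.
J5 starts after J1 ends — done with J1.
J5 starts after J4 ends — done with J4.
J6 starts before J5 ends → J5 and J6 overlap.
J7 starts after J5 ends — done with J5.
J7 starts after J6 ends — done with J6.
J8 starts before J7 ends → J7 and J8 overlap.
J9 starts before J7 ends → J7 and J9 overlap.
J9 starts before J8 ends → J8 and J9 overlap.
Overlapping pairs: J1 & J2, J1 & J3, J1 & J4, J2 & J3, J3 & J4, J5 & J6, J7 & J8, J7 & J9, J8 & J9 — 9 in total.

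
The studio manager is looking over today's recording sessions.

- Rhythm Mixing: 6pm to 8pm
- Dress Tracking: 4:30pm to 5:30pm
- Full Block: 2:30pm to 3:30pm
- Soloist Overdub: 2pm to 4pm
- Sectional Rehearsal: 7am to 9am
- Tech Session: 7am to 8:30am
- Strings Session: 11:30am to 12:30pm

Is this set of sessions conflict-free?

No

Sorted by start: Tech Session, Sectional Rehearsal, Strings Session, Soloist Overdub, Full Block, Dress Tracking, Rhythm Mixing.
Sectional Rehearsal starts before Tech Session ends → Tech Session and Sectional Rehearsal overlap.
That's a conflict, so the schedule is not conflict-free.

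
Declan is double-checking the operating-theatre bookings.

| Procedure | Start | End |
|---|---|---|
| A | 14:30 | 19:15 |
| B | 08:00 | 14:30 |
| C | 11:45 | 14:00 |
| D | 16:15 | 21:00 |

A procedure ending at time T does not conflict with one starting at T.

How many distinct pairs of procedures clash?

Check each pair: they overlap iff neither finishes before the other starts.
Sorted by start: B, C, A, D.
C starts before B ends → B and C overlap.
A starts exactly when B ends (back-to-back, no overlap), so nothing later overlaps B either.
A starts after C ends, so nothing later overlaps C either.
D starts before A ends → A and D overlap.
Overlapping pairs: A & D, B & C — 2 in total.

2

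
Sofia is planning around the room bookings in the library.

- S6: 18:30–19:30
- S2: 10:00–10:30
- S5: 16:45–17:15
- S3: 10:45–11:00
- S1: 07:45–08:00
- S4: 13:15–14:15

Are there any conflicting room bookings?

Sorted by start: S1, S2, S3, S4, S5, S6.
S2 starts after S1 ends, so S1 has no further overlaps.
S3 starts after S2 ends, so S2 has no further overlaps.
S4 starts after S3 ends, so S3 has no further overlaps.
S5 starts after S4 ends, so S4 has no further overlaps.
S6 starts after S5 ends.
Every pair is clear; the schedule has no overlaps.

No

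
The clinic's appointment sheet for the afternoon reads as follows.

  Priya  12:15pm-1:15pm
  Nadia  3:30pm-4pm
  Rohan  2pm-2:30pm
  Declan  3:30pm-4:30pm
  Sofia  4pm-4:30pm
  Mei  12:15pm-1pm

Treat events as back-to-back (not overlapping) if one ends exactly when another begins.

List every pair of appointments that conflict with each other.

Declan & Nadia, Declan & Sofia, Mei & Priya

Sorted by start: Priya, Mei, Rohan, Nadia, Declan, Sofia.
Mei starts before Priya ends → Priya and Mei overlap.
Rohan starts after Priya ends, so Priya has no further overlaps.
Rohan starts after Mei ends, so Mei has no further overlaps.
Nadia starts after Rohan ends, so Rohan has no further overlaps.
Declan starts before Nadia ends → Nadia and Declan overlap.
Sofia starts exactly when Nadia ends (back-to-back, no overlap).
Sofia starts before Declan ends → Declan and Sofia overlap.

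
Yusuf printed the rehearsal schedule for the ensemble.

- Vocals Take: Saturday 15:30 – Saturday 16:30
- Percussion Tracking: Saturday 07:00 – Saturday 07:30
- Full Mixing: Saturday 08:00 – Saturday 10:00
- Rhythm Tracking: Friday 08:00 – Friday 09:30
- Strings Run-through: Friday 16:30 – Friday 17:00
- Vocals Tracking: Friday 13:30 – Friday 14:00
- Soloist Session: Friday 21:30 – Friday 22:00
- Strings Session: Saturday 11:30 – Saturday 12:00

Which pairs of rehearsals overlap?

none

Sorted by start: Rhythm Tracking, Vocals Tracking, Strings Run-through, Soloist Session, Percussion Tracking, Full Mixing, Strings Session, Vocals Take.
Vocals Tracking starts after Rhythm Tracking ends — done with Rhythm Tracking.
Strings Run-through starts after Vocals Tracking ends — done with Vocals Tracking.
Soloist Session starts after Strings Run-through ends — done with Strings Run-through.
Percussion Tracking starts after Soloist Session ends — done with Soloist Session.
Full Mixing starts after Percussion Tracking ends — done with Percussion Tracking.
Strings Session starts after Full Mixing ends — done with Full Mixing.
Vocals Take starts after Strings Session ends.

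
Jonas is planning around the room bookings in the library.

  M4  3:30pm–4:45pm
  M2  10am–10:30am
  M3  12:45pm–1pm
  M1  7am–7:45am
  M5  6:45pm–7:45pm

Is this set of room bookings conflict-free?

Check each pair: they overlap iff neither finishes before the other starts.
Sorted by start: M1, M2, M3, M4, M5.
M2 starts after M1 ends, so M1 has no further overlaps.
M3 starts after M2 ends, so M2 has no further overlaps.
M4 starts after M3 ends, so M3 has no further overlaps.
M5 starts after M4 ends.
Every pair is clear; the schedule has no overlaps.

Yes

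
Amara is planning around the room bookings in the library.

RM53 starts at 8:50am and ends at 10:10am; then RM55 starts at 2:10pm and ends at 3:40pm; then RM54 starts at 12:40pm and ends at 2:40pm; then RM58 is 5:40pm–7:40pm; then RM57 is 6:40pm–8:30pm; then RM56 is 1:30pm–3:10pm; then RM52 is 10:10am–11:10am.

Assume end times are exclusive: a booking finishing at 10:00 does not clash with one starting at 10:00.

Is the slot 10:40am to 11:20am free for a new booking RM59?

RM53: ends 10:10am at or before RM59 starts 10:40am → clear.
RM52: starts 10:10am before RM59 ends 11:20am, and ends 11:10am after RM59 starts 10:40am → overlap.
RM54: starts 12:40pm at or after RM59 ends 11:20am → clear.
RM56: starts 1:30pm at or after RM59 ends 11:20am → clear.
RM55: starts 2:10pm at or after RM59 ends 11:20am → clear.
RM58: starts 5:40pm at or after RM59 ends 11:20am → clear.
RM57: starts 6:40pm at or after RM59 ends 11:20am → clear.
RM59 overlaps RM52.

No — it overlaps RM52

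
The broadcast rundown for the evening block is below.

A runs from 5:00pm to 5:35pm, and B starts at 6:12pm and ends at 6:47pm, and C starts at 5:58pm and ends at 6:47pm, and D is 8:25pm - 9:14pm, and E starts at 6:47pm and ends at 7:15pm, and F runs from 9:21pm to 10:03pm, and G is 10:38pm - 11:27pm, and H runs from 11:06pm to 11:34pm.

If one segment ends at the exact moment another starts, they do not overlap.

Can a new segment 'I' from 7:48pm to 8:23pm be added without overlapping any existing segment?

A: ends 5:35pm at or before I starts 7:48pm → clear.
C: ends 6:47pm at or before I starts 7:48pm → clear.
B: ends 6:47pm at or before I starts 7:48pm → clear.
E: ends 7:15pm at or before I starts 7:48pm → clear.
D: starts 8:25pm at or after I ends 8:23pm → clear.
F: starts 9:21pm at or after I ends 8:23pm → clear.
G: starts 10:38pm at or after I ends 8:23pm → clear.
H: starts 11:06pm at or after I ends 8:23pm → clear.

Yes — the slot is free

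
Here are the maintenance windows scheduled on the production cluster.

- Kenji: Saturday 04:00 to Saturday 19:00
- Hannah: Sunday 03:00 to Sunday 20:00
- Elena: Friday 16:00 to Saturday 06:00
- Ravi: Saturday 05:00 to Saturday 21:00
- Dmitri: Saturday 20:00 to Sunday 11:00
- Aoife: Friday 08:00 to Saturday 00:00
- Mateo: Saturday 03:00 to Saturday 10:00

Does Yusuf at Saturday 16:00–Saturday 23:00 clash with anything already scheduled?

Yes — it overlaps Dmitri, Kenji, Ravi

Aoife: ends Saturday 00:00 at or before Yusuf starts Saturday 16:00 → clear.
Elena: ends Saturday 06:00 at or before Yusuf starts Saturday 16:00 → clear.
Mateo: ends Saturday 10:00 at or before Yusuf starts Saturday 16:00 → clear.
Kenji: starts Saturday 04:00 before Yusuf ends Saturday 23:00, and ends Saturday 19:00 after Yusuf starts Saturday 16:00 → overlap.
Ravi: starts Saturday 05:00 before Yusuf ends Saturday 23:00, and ends Saturday 21:00 after Yusuf starts Saturday 16:00 → overlap.
Dmitri: starts Saturday 20:00 before Yusuf ends Saturday 23:00, and ends Sunday 11:00 after Yusuf starts Saturday 16:00 → overlap.
Hannah: starts Sunday 03:00 at or after Yusuf ends Saturday 23:00 → clear.
Yusuf overlaps Kenji, Ravi, Dmitri.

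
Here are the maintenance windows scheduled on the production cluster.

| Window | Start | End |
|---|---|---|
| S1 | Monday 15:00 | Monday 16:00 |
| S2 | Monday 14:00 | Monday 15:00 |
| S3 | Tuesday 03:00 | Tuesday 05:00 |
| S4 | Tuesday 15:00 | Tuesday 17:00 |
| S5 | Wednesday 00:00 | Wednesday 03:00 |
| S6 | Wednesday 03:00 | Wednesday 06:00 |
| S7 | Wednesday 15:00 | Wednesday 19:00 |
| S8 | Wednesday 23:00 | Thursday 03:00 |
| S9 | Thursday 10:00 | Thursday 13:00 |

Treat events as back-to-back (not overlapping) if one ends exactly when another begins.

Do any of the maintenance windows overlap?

No

Two intervals overlap when each starts before the other ends.
Sorted by start: S2, S1, S3, S4, S5, S6, S7, S8, S9.
S1 starts exactly when S2 ends (back-to-back, no overlap) — done with S2.
S3 starts after S1 ends — done with S1.
S4 starts after S3 ends — done with S3.
S5 starts after S4 ends — done with S4.
S6 starts exactly when S5 ends (back-to-back, no overlap) — done with S5.
S7 starts after S6 ends — done with S6.
S8 starts after S7 ends — done with S7.
S9 starts after S8 ends.
Every pair is clear; the schedule has no overlaps.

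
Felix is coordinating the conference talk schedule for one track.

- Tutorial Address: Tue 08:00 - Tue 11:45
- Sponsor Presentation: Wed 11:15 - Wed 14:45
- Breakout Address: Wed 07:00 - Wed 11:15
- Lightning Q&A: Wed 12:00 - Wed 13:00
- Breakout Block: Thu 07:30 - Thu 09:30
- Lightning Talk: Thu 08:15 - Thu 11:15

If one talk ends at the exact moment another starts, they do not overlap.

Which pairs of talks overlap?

Breakout Block & Lightning Talk, Lightning Q&A & Sponsor Presentation

Sorted by start: Tutorial Address, Breakout Address, Sponsor Presentation, Lightning Q&A, Breakout Block, Lightning Talk.
Breakout Address starts after Tutorial Address ends, so Tutorial Address has no further overlaps.
Sponsor Presentation starts exactly when Breakout Address ends (back-to-back, no overlap), so Breakout Address has no further overlaps.
Lightning Q&A starts before Sponsor Presentation ends → Sponsor Presentation and Lightning Q&A overlap.
Breakout Block starts after Sponsor Presentation ends, so Sponsor Presentation has no further overlaps.
Breakout Block starts after Lightning Q&A ends, so Lightning Q&A has no further overlaps.
Lightning Talk starts before Breakout Block ends → Breakout Block and Lightning Talk overlap.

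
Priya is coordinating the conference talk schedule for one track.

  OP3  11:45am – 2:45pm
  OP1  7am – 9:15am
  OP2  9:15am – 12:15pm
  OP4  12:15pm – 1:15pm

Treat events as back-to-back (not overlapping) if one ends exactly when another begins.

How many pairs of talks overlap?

2

Two intervals overlap when each starts before the other ends.
Sorted by start: OP1, OP2, OP3, OP4.
OP2 starts exactly when OP1 ends (back-to-back, no overlap); OP1 is clear from here.
OP3 starts before OP2 ends → OP2 and OP3 overlap.
OP4 starts exactly when OP2 ends (back-to-back, no overlap).
OP4 starts before OP3 ends → OP3 and OP4 overlap.
Overlapping pairs: OP2 & OP3, OP3 & OP4 — 2 in total.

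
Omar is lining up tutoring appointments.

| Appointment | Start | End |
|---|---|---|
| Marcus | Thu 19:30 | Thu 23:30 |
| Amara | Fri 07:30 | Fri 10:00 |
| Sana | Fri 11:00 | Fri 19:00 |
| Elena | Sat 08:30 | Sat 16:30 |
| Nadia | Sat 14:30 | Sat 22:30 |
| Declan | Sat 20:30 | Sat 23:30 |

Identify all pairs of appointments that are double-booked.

Check each pair: they overlap iff neither finishes before the other starts.
Sorted by start: Marcus, Amara, Sana, Elena, Nadia, Declan.
Amara starts after Marcus ends, so nothing later overlaps Marcus either.
Sana starts after Amara ends, so nothing later overlaps Amara either.
Elena starts after Sana ends, so nothing later overlaps Sana either.
Nadia starts before Elena ends → Elena and Nadia overlap.
Declan starts after Elena ends.
Declan starts before Nadia ends → Nadia and Declan overlap.

Declan & Nadia, Elena & Nadia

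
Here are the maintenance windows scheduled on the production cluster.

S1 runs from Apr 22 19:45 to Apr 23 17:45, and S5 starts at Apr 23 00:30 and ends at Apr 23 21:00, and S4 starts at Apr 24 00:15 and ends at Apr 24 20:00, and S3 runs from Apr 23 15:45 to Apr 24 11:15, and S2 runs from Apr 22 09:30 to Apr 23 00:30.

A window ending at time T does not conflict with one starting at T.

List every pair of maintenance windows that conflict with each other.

S1 & S2, S1 & S3, S1 & S5, S3 & S4, S3 & S5

Sorted by start: S2, S1, S5, S3, S4.
S1 starts before S2 ends → S2 and S1 overlap.
S5 starts exactly when S2 ends (back-to-back, no overlap); S2 is clear from here.
S5 starts before S1 ends → S1 and S5 overlap.
S3 starts before S1 ends → S1 and S3 overlap.
S4 starts after S1 ends.
S3 starts before S5 ends → S5 and S3 overlap.
S4 starts after S5 ends.
S4 starts before S3 ends → S3 and S4 overlap.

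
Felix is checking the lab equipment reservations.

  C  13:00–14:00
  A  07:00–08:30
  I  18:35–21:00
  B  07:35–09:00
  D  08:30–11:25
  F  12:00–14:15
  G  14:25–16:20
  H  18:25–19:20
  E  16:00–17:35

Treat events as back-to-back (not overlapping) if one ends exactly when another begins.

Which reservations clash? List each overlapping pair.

Check each pair: they overlap iff neither finishes before the other starts.
Sorted by start: A, B, D, F, C, G, E, H, I.
B starts before A ends → A and B overlap.
D starts exactly when A ends (back-to-back, no overlap), so A has no further overlaps.
D starts before B ends → B and D overlap.
F starts after B ends, so B has no further overlaps.
F starts after D ends, so D has no further overlaps.
C starts before F ends → F and C overlap.
G starts after F ends, so F has no further overlaps.
G starts after C ends, so C has no further overlaps.
E starts before G ends → G and E overlap.
H starts after G ends, so G has no further overlaps.
H starts after E ends, so E has no further overlaps.
I starts before H ends → H and I overlap.

A & B, B & D, C & F, E & G, H & I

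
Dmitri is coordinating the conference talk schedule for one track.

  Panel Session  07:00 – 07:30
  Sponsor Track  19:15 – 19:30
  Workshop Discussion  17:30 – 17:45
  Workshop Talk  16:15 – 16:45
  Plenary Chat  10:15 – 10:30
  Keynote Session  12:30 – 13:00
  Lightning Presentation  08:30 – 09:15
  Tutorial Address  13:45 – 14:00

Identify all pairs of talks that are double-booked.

no overlapping pairs

Sorted by start: Panel Session, Lightning Presentation, Plenary Chat, Keynote Session, Tutorial Address, Workshop Talk, Workshop Discussion, Sponsor Track.
Lightning Presentation starts after Panel Session ends, so Panel Session has no further overlaps.
Plenary Chat starts after Lightning Presentation ends, so Lightning Presentation has no further overlaps.
Keynote Session starts after Plenary Chat ends, so Plenary Chat has no further overlaps.
Tutorial Address starts after Keynote Session ends, so Keynote Session has no further overlaps.
Workshop Talk starts after Tutorial Address ends, so Tutorial Address has no further overlaps.
Workshop Discussion starts after Workshop Talk ends, so Workshop Talk has no further overlaps.
Sponsor Track starts after Workshop Discussion ends.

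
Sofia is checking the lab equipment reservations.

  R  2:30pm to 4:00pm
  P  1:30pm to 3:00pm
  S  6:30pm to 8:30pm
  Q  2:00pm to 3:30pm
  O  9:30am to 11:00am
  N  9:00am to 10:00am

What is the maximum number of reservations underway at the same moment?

Sweep the timeline, counting +1 at each start and −1 at each end (ends before starts at a tie):
9:00am start N → 1
9:30am start O → 2
10:00am end N → 1
11:00am end O → 0
1:30pm start P → 1
2:00pm start Q → 2
2:30pm start R → 3
3:00pm end P → 2
3:30pm end Q → 1
4:00pm end R → 0
6:30pm start S → 1
8:30pm end S → 0
Peak is 3, at 2:30pm (P, Q, R).

3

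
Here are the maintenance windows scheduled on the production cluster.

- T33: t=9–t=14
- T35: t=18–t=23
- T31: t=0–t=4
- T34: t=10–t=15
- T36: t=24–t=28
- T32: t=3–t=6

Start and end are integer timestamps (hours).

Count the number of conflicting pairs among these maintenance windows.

Two intervals overlap when each starts before the other ends.
Sorted by start: T31, T32, T33, T34, T35, T36.
T32 starts before T31 ends → T31 and T32 overlap.
T33 starts after T31 ends; T31 is clear from here.
T33 starts after T32 ends; T32 is clear from here.
T34 starts before T33 ends → T33 and T34 overlap.
T35 starts after T33 ends; T33 is clear from here.
T35 starts after T34 ends; T34 is clear from here.
T36 starts after T35 ends.
Overlapping pairs: T31 & T32, T33 & T34 — 2 in total.

2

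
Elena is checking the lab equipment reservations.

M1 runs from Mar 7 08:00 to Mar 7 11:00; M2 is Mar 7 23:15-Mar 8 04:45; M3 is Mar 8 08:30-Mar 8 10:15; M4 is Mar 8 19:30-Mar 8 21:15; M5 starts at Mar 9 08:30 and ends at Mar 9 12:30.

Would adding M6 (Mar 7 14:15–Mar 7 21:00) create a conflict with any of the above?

M1: ends Mar 7 11:00 at or before M6 starts Mar 7 14:15 → clear.
M2: starts Mar 7 23:15 at or after M6 ends Mar 7 21:00 → clear.
M3: starts Mar 8 08:30 at or after M6 ends Mar 7 21:00 → clear.
M4: starts Mar 8 19:30 at or after M6 ends Mar 7 21:00 → clear.
M5: starts Mar 9 08:30 at or after M6 ends Mar 7 21:00 → clear.

No — it doesn't clash with anything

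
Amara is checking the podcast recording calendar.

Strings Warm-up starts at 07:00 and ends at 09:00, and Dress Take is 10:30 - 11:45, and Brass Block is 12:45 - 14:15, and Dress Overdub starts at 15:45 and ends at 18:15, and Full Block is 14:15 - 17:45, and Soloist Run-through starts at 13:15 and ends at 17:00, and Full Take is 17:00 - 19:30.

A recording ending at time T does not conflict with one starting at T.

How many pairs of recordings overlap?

6

Sorted by start: Strings Warm-up, Dress Take, Brass Block, Soloist Run-through, Full Block, Dress Overdub, Full Take.
Dress Take starts after Strings Warm-up ends — done with Strings Warm-up.
Brass Block starts after Dress Take ends — done with Dress Take.
Soloist Run-through starts before Brass Block ends → Brass Block and Soloist Run-through overlap.
Full Block starts exactly when Brass Block ends (back-to-back, no overlap) — done with Brass Block.
Full Block starts before Soloist Run-through ends → Soloist Run-through and Full Block overlap.
Dress Overdub starts before Soloist Run-through ends → Soloist Run-through and Dress Overdub overlap.
Full Take starts exactly when Soloist Run-through ends (back-to-back, no overlap).
Dress Overdub starts before Full Block ends → Full Block and Dress Overdub overlap.
Full Take starts before Full Block ends → Full Block and Full Take overlap.
Full Take starts before Dress Overdub ends → Dress Overdub and Full Take overlap.
Overlapping pairs: Brass Block & Soloist Run-through, Dress Overdub & Full Block, Dress Overdub & Full Take, Dress Overdub & Soloist Run-through, Full Block & Full Take, Full Block & Soloist Run-through — 6 in total.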